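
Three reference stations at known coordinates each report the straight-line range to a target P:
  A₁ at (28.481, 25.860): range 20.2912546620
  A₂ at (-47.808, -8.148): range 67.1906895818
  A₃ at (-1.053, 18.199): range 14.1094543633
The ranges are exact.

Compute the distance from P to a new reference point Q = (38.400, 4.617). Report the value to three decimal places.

38.471

eq1: (x − 28.481)² + (y − 25.860)² = 20.2912546620²
eq2: (x + 47.808)² + (y + 8.148)² = 67.1906895818²
eq3: (x + 1.053)² + (y − 18.199)² = 14.1094543633²
eq3−eq2, eq3−eq1 (x²,y² cancel):
  -93.510·x − 52.694·y = -2295.829706
  59.068·x + 15.322·y = 934.936238
det = -93.510·15.322 − -52.694·59.068 = 1679.768972
x = (-2295.829706·15.322 − -52.694·934.936238) / 1679.768972 = 8.387360
y = (-93.510·934.936238 − -2295.829706·59.068) / 1679.768972 = 28.685005
|P − Q| = √((8.387360 − 38.400)² + (28.685005 − 4.617)²) = 38.471124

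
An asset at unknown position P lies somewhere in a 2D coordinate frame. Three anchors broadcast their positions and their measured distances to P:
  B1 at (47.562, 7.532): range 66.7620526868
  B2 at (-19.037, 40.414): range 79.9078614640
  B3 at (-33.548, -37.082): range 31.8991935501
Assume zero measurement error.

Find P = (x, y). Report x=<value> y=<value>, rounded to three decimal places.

eq1: (x − 47.562)² + (y − 7.532)² = 66.7620526868²
eq2: (x + 19.037)² + (y − 40.414)² = 79.9078614640²
eq3: (x + 33.548)² + (y + 37.082)² = 31.8991935501²
eq2−eq3, eq2−eq1 (x²,y² cancel):
  -29.022·x − 154.992·y = 5872.552038
  133.198·x − 65.764·y = 2251.270748
det = -29.022·-65.764 − -154.992·133.198 = 22553.227224
x = (5872.552038·-65.764 − -154.992·2251.270748) / 22553.227224 = -1.652693
y = (-29.022·2251.270748 − 5872.552038·133.198) / 22553.227224 = -37.579924

x=-1.653 y=-37.580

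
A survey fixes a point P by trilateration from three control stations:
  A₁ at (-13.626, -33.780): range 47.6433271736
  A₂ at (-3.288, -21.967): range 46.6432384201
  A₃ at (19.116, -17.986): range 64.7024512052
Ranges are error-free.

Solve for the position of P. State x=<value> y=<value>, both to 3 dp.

x=-41.389 y=4.938

eq1: (x + 13.626)² + (y + 33.780)² = 47.6433271736²
eq2: (x + 3.288)² + (y + 21.967)² = 46.6432384201²
eq3: (x − 19.116)² + (y + 17.986)² = 64.7024512052²
eq1−eq3, eq1−eq2 (x²,y² cancel):
  65.484·x + 31.588·y = -2554.359192
  20.676·x + 23.626·y = -739.101309
det = 65.484·23.626 − 31.588·20.676 = 894.011496
x = (-2554.359192·23.626 − 31.588·-739.101309) / 894.011496 = -41.389354
y = (65.484·-739.101309 − -2554.359192·20.676) / 894.011496 = 4.937991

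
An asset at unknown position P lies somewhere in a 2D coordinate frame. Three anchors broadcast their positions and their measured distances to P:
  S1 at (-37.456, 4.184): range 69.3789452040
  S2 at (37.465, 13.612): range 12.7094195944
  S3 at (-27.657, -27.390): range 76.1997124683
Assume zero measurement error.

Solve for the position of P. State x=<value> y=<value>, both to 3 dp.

x=29.238 y=23.299

eq1: (x + 37.456)² + (y − 4.184)² = 69.3789452040²
eq2: (x − 37.465)² + (y − 13.612)² = 12.7094195944²
eq3: (x + 27.657)² + (y + 27.390)² = 76.1997124683²
eq3−eq1, eq3−eq2 (x²,y² cancel):
  -19.598·x + 63.148·y = 898.294186
  130.244·x + 82.004·y = 5718.657854
det = -19.598·82.004 − 63.148·130.244 = -9831.762504
x = (898.294186·82.004 − 63.148·5718.657854) / -9831.762504 = 29.237697
y = (-19.598·5718.657854 − 898.294186·130.244) / -9831.762504 = 23.299147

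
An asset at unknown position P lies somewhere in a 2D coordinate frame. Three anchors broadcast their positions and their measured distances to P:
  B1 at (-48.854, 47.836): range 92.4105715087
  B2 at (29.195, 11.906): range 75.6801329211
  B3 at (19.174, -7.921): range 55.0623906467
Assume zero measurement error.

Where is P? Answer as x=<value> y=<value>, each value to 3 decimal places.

eq1: (x + 48.854)² + (y − 47.836)² = 92.4105715087²
eq2: (x − 29.195)² + (y − 11.906)² = 75.6801329211²
eq3: (x − 19.174)² + (y + 7.921)² = 55.0623906467²
eq2−eq1, eq2−eq3 (x²,y² cancel):
  -156.098·x + 71.860·y = 868.664143
  -20.042·x − 39.654·y = 2131.899311
det = -156.098·-39.654 − 71.860·-20.042 = 7630.128212
x = (868.664143·-39.654 − 71.860·2131.899311) / 7630.128212 = -24.592548
y = (-156.098·2131.899311 − 868.664143·-20.042) / 7630.128212 = -41.332916

x=-24.593 y=-41.333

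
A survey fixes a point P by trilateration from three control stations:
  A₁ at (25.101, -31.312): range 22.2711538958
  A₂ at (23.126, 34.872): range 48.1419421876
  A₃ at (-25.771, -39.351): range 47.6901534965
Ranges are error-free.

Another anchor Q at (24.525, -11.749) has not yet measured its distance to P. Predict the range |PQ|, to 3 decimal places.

eq1: (x − 25.101)² + (y + 31.312)² = 22.2711538958²
eq2: (x − 23.126)² + (y − 34.872)² = 48.1419421876²
eq3: (x + 25.771)² + (y + 39.351)² = 47.6901534965²
eq1−eq2, eq1−eq3 (x²,y² cancel):
  -3.950·x + 132.368·y = -1681.275587
  -101.744·x − 16.078·y = -1176.202348
det = -3.950·-16.078 − 132.368·-101.744 = 13531.157892
x = (-1681.275587·-16.078 − 132.368·-1176.202348) / 13531.157892 = 13.503878
y = (-3.950·-1176.202348 − -1681.275587·-101.744) / 13531.157892 = -12.298556
|P − Q| = √((13.503878 − 24.525)² + (-12.298556 − -11.749)²) = 11.034815

11.035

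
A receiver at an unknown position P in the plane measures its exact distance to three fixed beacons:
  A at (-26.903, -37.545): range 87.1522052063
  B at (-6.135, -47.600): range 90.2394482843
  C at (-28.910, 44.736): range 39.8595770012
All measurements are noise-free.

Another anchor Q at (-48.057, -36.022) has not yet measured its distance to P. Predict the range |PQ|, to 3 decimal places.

96.954

eq1: (x + 26.903)² + (y + 37.545)² = 87.1522052063²
eq2: (x + 6.135)² + (y + 47.600)² = 90.2394482843²
eq3: (x + 28.910)² + (y − 44.736)² = 39.8595770012²
eq2−eq1, eq2−eq3 (x²,y² cancel):
  -41.536·x + 20.110·y = 377.651363
  -45.550·x + 184.672·y = 7088.071719
det = -41.536·184.672 − 20.110·-45.550 = -6754.525692
x = (377.651363·184.672 − 20.110·7088.071719) / -6754.525692 = 10.777883
y = (-41.536·7088.071719 − 377.651363·-45.550) / -6754.525692 = 41.040354
|P − Q| = √((10.777883 − -48.057)² + (41.040354 − -36.022)²) = 96.954370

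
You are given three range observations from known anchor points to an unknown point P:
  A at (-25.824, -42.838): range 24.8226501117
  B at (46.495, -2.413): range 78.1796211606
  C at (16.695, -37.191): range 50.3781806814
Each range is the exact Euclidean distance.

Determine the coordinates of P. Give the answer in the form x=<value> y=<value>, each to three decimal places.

eq1: (x + 25.824)² + (y + 42.838)² = 24.8226501117²
eq2: (x − 46.495)² + (y + 2.413)² = 78.1796211606²
eq3: (x − 16.695)² + (y + 37.191)² = 50.3781806814²
eq3−eq2, eq3−eq1 (x²,y² cancel):
  59.600·x + 69.556·y = -3068.377988
  -85.038·x − 11.294·y = 2761.876844
det = 59.600·-11.294 − 69.556·-85.038 = 5241.780728
x = (-3068.377988·-11.294 − 69.556·2761.876844) / 5241.780728 = -30.037663
y = (59.600·2761.876844 − -3068.377988·-85.038) / 5241.780728 = -18.375600

x=-30.038 y=-18.376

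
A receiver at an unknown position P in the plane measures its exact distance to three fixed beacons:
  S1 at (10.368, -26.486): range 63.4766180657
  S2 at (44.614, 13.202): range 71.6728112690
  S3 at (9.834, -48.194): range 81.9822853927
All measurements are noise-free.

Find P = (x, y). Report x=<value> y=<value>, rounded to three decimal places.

eq1: (x − 10.368)² + (y + 26.486)² = 63.4766180657²
eq2: (x − 44.614)² + (y − 13.202)² = 71.6728112690²
eq3: (x − 9.834)² + (y + 48.194)² = 81.9822853927²
eq1−eq2, eq1−eq3 (x²,y² cancel):
  68.492·x + 79.376·y = 247.987346
  -1.068·x − 43.416·y = -1081.448505
det = 68.492·-43.416 − 79.376·-1.068 = -2888.875104
x = (247.987346·-43.416 − 79.376·-1081.448505) / -2888.875104 = -25.987429
y = (68.492·-1081.448505 − 247.987346·-1.068) / -2888.875104 = 25.548256

x=-25.987 y=25.548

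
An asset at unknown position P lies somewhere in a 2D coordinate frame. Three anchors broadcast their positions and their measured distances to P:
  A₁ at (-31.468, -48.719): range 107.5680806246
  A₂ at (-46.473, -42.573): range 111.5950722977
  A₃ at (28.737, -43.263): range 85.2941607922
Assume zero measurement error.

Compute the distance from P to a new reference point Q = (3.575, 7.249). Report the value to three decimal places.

eq1: (x + 31.468)² + (y + 48.719)² = 107.5680806246²
eq2: (x + 46.473)² + (y + 42.573)² = 111.5950722977²
eq3: (x − 28.737)² + (y + 43.263)² = 85.2941607922²
eq1−eq2, eq1−eq3 (x²,y² cancel):
  -30.010·x + 12.292·y = -274.144119
  120.410·x + 10.912·y = 3629.524457
det = -30.010·10.912 − 12.292·120.410 = -1807.548840
x = (-274.144119·10.912 − 12.292·3629.524457) / -1807.548840 = 26.337089
y = (-30.010·3629.524457 − -274.144119·120.410) / -1807.548840 = 41.997391
|P − Q| = √((26.337089 − 3.575)² + (41.997391 − 7.249)²) = 41.539901

41.540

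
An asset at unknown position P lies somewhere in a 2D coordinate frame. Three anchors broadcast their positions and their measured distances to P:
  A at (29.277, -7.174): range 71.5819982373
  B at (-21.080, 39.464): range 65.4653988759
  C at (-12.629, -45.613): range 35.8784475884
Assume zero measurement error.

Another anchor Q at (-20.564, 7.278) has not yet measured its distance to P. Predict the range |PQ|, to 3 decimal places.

36.304

eq1: (x − 29.277)² + (y + 7.174)² = 71.5819982373²
eq2: (x + 21.080)² + (y − 39.464)² = 65.4653988759²
eq3: (x + 12.629)² + (y + 45.613)² = 35.8784475884²
eq1−eq3, eq1−eq2 (x²,y² cancel):
  -83.812·x − 76.878·y = 5168.147875
  -100.714·x + 93.276·y = 1931.428713
det = -83.812·93.276 − -76.878·-100.714 = -15560.339004
x = (5168.147875·93.276 − -76.878·1931.428713) / -15560.339004 = -40.522802
y = (-83.812·1931.428713 − 5168.147875·-100.714) / -15560.339004 = -23.047566
|P − Q| = √((-40.522802 − -20.564)² + (-23.047566 − 7.278)²) = 36.304184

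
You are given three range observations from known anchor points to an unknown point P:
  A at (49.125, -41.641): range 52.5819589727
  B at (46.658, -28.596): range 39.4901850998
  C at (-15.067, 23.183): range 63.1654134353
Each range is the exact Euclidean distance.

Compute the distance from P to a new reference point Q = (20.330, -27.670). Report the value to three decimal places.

46.826

eq1: (x − 49.125)² + (y + 41.641)² = 52.5819589727²
eq2: (x − 46.658)² + (y + 28.596)² = 39.4901850998²
eq3: (x + 15.067)² + (y − 23.183)² = 63.1654134353²
eq3−eq1, eq3−eq2 (x²,y² cancel):
  128.384·x − 129.648·y = 4607.779573
  123.450·x − 103.558·y = 4660.628937
det = 128.384·-103.558 − -129.648·123.450 = 2709.855328
x = (4607.779573·-103.558 − -129.648·4660.628937) / 2709.855328 = 46.891353
y = (128.384·4660.628937 − 4607.779573·123.450) / 2709.855328 = 10.893496
|P − Q| = √((46.891353 − 20.330)² + (10.893496 − -27.670)²) = 46.825727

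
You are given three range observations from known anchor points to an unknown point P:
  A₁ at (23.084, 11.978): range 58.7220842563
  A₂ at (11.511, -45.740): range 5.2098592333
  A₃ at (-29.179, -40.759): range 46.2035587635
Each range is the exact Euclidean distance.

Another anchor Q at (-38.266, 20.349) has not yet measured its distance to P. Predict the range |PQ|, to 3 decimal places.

86.450

eq1: (x − 23.084)² + (y − 11.978)² = 58.7220842563²
eq2: (x − 11.511)² + (y + 45.740)² = 5.2098592333²
eq3: (x + 29.179)² + (y + 40.759)² = 46.2035587635²
eq1−eq2, eq1−eq3 (x²,y² cancel):
  -23.146·x − 115.436·y = 4969.447727
  -104.526·x − 105.474·y = 3149.880919
det = -23.146·-105.474 − -115.436·-104.526 = -9624.762132
x = (4969.447727·-105.474 − -115.436·3149.880919) / -9624.762132 = 16.679672
y = (-23.146·3149.880919 − 4969.447727·-104.526) / -9624.762132 = -46.393806
|P − Q| = √((16.679672 − -38.266)² + (-46.393806 − 20.349)²) = 86.450154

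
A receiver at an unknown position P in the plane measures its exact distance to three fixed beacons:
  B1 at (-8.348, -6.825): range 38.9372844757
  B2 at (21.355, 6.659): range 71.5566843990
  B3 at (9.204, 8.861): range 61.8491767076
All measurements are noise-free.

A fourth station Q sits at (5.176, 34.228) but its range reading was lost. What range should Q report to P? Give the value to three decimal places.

75.433

eq1: (x + 8.348)² + (y + 6.825)² = 38.9372844757²
eq2: (x − 21.355)² + (y − 6.659)² = 71.5566843990²
eq3: (x − 9.204)² + (y − 8.861)² = 61.8491767076²
eq3−eq1, eq3−eq2 (x²,y² cancel):
  -35.104·x − 31.372·y = 2262.247329
  24.302·x − 4.404·y = -957.891054
det = -35.104·-4.404 − -31.372·24.302 = 917.000360
x = (2262.247329·-4.404 − -31.372·-957.891054) / 917.000360 = -43.635638
y = (-35.104·-957.891054 − 2262.247329·24.302) / 917.000360 = -23.283881
|P − Q| = √((-43.635638 − 5.176)² + (-23.283881 − 34.228)²) = 75.433364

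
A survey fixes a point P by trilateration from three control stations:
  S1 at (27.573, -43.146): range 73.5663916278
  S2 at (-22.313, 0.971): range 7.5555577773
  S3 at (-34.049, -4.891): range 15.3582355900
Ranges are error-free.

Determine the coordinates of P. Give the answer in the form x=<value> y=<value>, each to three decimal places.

x=-25.459 y=7.840

eq1: (x − 27.573)² + (y + 43.146)² = 73.5663916278²
eq2: (x + 22.313)² + (y − 0.971)² = 7.5555577773²
eq3: (x + 34.049)² + (y + 4.891)² = 15.3582355900²
eq2−eq3, eq2−eq1 (x²,y² cancel):
  -23.472·x − 11.724·y = 505.654525
  99.772·x − 88.234·y = -3231.892689
det = -23.472·-88.234 − -11.724·99.772 = 3240.755376
x = (505.654525·-88.234 − -11.724·-3231.892689) / 3240.755376 = -25.459074
y = (-23.472·-3231.892689 − 505.654525·99.772) / 3240.755376 = 7.840401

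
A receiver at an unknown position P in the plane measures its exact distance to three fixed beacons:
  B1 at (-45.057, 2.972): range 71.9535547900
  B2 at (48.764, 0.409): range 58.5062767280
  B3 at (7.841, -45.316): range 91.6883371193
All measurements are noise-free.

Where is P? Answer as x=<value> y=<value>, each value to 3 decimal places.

eq1: (x + 45.057)² + (y − 2.972)² = 71.9535547900²
eq2: (x − 48.764)² + (y − 0.409)² = 58.5062767280²
eq3: (x − 7.841)² + (y + 45.316)² = 91.6883371193²
eq2−eq3, eq2−eq1 (x²,y² cancel):
  -81.846·x − 91.450·y = -5246.840587
  -187.642·x + 5.126·y = -2093.458574
det = -81.846·5.126 − -91.450·-187.642 = -17579.403496
x = (-5246.840587·5.126 − -91.450·-2093.458574) / -17579.403496 = 12.420336
y = (-81.846·-2093.458574 − -5246.840587·-187.642) / -17579.403496 = 46.257909

x=12.420 y=46.258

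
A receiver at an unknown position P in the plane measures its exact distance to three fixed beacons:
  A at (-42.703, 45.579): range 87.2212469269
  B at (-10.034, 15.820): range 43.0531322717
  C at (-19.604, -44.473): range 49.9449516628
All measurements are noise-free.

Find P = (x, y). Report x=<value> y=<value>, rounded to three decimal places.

eq1: (x + 42.703)² + (y − 45.579)² = 87.2212469269²
eq2: (x + 10.034)² + (y − 15.820)² = 43.0531322717²
eq3: (x + 19.604)² + (y + 44.473)² = 49.9449516628²
eq2−eq1, eq2−eq3 (x²,y² cancel):
  -65.338·x + 59.518·y = -2203.935823
  -19.140·x − 120.586·y = 1370.284991
det = -65.338·-120.586 − 59.518·-19.140 = 9018.022588
x = (-2203.935823·-120.586 − 59.518·1370.284991) / 9018.022588 = 20.426560
y = (-65.338·1370.284991 − -2203.935823·-19.140) / 9018.022588 = -14.605753

x=20.427 y=-14.606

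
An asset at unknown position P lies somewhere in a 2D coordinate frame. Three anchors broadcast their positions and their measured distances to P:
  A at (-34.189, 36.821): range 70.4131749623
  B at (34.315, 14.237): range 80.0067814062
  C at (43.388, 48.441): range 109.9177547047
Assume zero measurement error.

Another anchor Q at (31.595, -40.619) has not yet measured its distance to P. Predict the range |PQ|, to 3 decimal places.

eq1: (x + 34.189)² + (y − 36.821)² = 70.4131749623²
eq2: (x − 34.315)² + (y − 14.237)² = 80.0067814062²
eq3: (x − 43.388)² + (y − 48.441)² = 109.9177547047²
eq1−eq3, eq1−eq2 (x²,y² cancel):
  155.154·x + 23.240·y = -5419.522328
  137.008·x − 45.168·y = -2587.532231
det = 155.154·-45.168 − 23.240·137.008 = -10192.061792
x = (-5419.522328·-45.168 − 23.240·-2587.532231) / -10192.061792 = -29.917718
y = (155.154·-2587.532231 − -5419.522328·137.008) / -10192.061792 = -33.462507
|P − Q| = √((-29.917718 − 31.595)² + (-33.462507 − -40.619)²) = 61.927618

61.928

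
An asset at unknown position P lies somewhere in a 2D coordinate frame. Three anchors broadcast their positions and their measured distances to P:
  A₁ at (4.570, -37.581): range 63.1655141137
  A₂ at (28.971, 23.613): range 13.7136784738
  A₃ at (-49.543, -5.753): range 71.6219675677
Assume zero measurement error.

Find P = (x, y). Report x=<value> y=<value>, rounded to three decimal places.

eq1: (x − 4.570)² + (y + 37.581)² = 63.1655141137²
eq2: (x − 28.971)² + (y − 23.613)² = 13.7136784738²
eq3: (x + 49.543)² + (y + 5.753)² = 71.6219675677²
eq2−eq3, eq2−eq1 (x²,y² cancel):
  -157.028·x − 58.732·y = -3850.928013
  -48.802·x − 122.388·y = -3765.493345
det = -157.028·-122.388 − -58.732·-48.802 = 16352.103800
x = (-3850.928013·-122.388 − -58.732·-3765.493345) / 16352.103800 = 15.297874
y = (-157.028·-3765.493345 − -3850.928013·-48.802) / 16352.103800 = 24.666851

x=15.298 y=24.667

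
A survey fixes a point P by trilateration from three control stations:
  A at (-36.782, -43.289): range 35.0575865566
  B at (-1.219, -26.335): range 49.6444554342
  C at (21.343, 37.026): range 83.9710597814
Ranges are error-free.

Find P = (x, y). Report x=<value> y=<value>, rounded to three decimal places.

x=-48.142 y=-10.123

eq1: (x + 36.782)² + (y + 43.289)² = 35.0575865566²
eq2: (x + 1.219)² + (y + 26.335)² = 49.6444554342²
eq3: (x − 21.343)² + (y − 37.026)² = 83.9710597814²
eq3−eq2, eq3−eq1 (x²,y² cancel):
  -45.124·x − 126.722·y = 3455.136786
  -116.250·x − 160.630·y = 7222.509226
det = -45.124·-160.630 − -126.722·-116.250 = -7483.164380
x = (3455.136786·-160.630 − -126.722·7222.509226) / -7483.164380 = -48.141692
y = (-45.124·7222.509226 − 3455.136786·-116.250) / -7483.164380 = -10.122876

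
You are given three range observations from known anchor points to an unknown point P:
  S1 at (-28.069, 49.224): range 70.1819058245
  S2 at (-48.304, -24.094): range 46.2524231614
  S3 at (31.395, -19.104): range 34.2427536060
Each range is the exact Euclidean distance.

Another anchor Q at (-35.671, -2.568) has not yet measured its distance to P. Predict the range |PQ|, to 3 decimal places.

35.662

eq1: (x + 28.069)² + (y − 49.224)² = 70.1819058245²
eq2: (x + 48.304)² + (y + 24.094)² = 46.2524231614²
eq3: (x − 31.395)² + (y + 19.104)² = 34.2427536060²
eq2−eq1, eq2−eq3 (x²,y² cancel):
  40.470·x + 146.636·y = -2489.139572
  159.398·x + 9.980·y = -596.467937
det = 40.470·9.980 − 146.636·159.398 = -22969.594528
x = (-2489.139572·9.980 − 146.636·-596.467937) / -22969.594528 = -2.726302
y = (40.470·-596.467937 − -2489.139572·159.398) / -22969.594528 = -16.222525
|P − Q| = √((-2.726302 − -35.671)² + (-16.222525 − -2.568)²) = 35.662293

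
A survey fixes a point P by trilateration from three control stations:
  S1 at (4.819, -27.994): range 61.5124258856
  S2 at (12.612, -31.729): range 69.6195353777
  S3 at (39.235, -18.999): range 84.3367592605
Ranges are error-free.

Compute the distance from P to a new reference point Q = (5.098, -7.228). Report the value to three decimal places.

eq1: (x − 4.819)² + (y + 27.994)² = 61.5124258856²
eq2: (x − 12.612)² + (y + 31.729)² = 69.6195353777²
eq3: (x − 39.235)² + (y + 18.999)² = 84.3367592605²
eq2−eq1, eq2−eq3 (x²,y² cancel):
  -15.586·x + 7.470·y = 704.195980
  53.246·x + 25.460·y = -1531.254015
det = -15.586·25.460 − 7.470·53.246 = -794.567180
x = (704.195980·25.460 − 7.470·-1531.254015) / -794.567180 = -36.960119
y = (-15.586·-1531.254015 − 704.195980·53.246) / -794.567180 = 17.153356
|P − Q| = √((-36.960119 − 5.098)² + (17.153356 − -7.228)²) = 48.614153

48.614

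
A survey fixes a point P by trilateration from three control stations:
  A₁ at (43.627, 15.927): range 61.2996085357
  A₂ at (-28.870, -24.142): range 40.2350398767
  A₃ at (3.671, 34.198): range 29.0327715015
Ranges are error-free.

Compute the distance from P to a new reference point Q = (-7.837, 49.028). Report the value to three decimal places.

35.898

eq1: (x − 43.627)² + (y − 15.927)² = 61.2996085357²
eq2: (x + 28.870)² + (y + 24.142)² = 40.2350398767²
eq3: (x − 3.671)² + (y − 34.198)² = 29.0327715015²
eq3−eq2, eq3−eq1 (x²,y² cancel):
  -65.082·x − 116.680·y = -542.622994
  79.912·x − 36.542·y = -1940.735173
det = -65.082·-36.542 − -116.680·79.912 = 11702.358604
x = (-542.622994·-36.542 − -116.680·-1940.735173) / 11702.358604 = -17.655966
y = (-65.082·-1940.735173 − -542.622994·79.912) / 11702.358604 = 14.498702
|P − Q| = √((-17.655966 − -7.837)² + (14.498702 − 49.028)²) = 35.898252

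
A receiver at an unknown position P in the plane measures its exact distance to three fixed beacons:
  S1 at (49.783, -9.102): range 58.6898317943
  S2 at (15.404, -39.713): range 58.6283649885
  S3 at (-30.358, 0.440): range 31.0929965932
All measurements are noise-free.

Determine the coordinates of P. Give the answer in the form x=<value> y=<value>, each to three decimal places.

eq1: (x − 49.783)² + (y + 9.102)² = 58.6898317943²
eq2: (x − 15.404)² + (y + 39.713)² = 58.6283649885²
eq3: (x + 30.358)² + (y − 0.440)² = 31.0929965932²
eq2−eq3, eq2−eq1 (x²,y² cancel):
  -91.524·x + 80.306·y = 1577.906923
  68.758·x + 61.222·y = 739.576733
det = -91.524·61.222 − 80.306·68.758 = -11124.962276
x = (1577.906923·61.222 − 80.306·739.576733) / -11124.962276 = -3.344746
y = (-91.524·739.576733 − 1577.906923·68.758) / -11124.962276 = 15.836705

x=-3.345 y=15.837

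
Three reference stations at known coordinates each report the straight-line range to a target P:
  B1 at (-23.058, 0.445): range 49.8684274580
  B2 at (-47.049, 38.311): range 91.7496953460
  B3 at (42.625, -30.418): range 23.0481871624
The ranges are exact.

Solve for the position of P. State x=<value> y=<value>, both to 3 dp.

eq1: (x + 23.058)² + (y − 0.445)² = 49.8684274580²
eq2: (x + 47.049)² + (y − 38.311)² = 91.7496953460²
eq3: (x − 42.625)² + (y + 30.418)² = 23.0481871624²
eq1−eq3, eq1−eq2 (x²,y² cancel):
  131.366·x − 61.726·y = 4165.917086
  -47.982·x + 75.732·y = -2781.674806
det = 131.366·75.732 − -61.726·-47.982 = 6986.872980
x = (4165.917086·75.732 − -61.726·-2781.674806) / 6986.872980 = 20.580247
y = (131.366·-2781.674806 − 4165.917086·-47.982) / 6986.872980 = -23.691351

x=20.580 y=-23.691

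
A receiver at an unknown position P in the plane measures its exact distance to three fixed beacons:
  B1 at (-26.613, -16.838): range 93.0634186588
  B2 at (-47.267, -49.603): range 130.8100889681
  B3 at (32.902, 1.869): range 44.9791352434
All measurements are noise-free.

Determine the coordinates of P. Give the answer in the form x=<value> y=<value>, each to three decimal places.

x=42.132 y=45.891

eq1: (x + 26.613)² + (y + 16.838)² = 93.0634186588²
eq2: (x + 47.267)² + (y + 49.603)² = 130.8100889681²
eq3: (x − 32.902)² + (y − 1.869)² = 44.9791352434²
eq1−eq3, eq1−eq2 (x²,y² cancel):
  119.030·x + 37.414·y = 6731.942037
  -41.308·x − 65.530·y = -4747.622598
det = 119.030·-65.530 − 37.414·-41.308 = -6254.538388
x = (6731.942037·-65.530 − 37.414·-4747.622598) / -6254.538388 = 42.132064
y = (119.030·-4747.622598 − 6731.942037·-41.308) / -6254.538388 = 45.890910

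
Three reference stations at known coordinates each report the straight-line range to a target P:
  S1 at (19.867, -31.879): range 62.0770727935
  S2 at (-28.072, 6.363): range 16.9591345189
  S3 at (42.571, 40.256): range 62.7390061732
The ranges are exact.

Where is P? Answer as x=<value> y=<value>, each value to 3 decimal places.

x=-16.302 y=18.573

eq1: (x − 19.867)² + (y + 31.879)² = 62.0770727935²
eq2: (x + 28.072)² + (y − 6.363)² = 16.9591345189²
eq3: (x − 42.571)² + (y − 40.256)² = 62.7390061732²
eq2−eq3, eq2−eq1 (x²,y² cancel):
  141.286·x + 67.786·y = -1044.260028
  95.878·x − 76.484·y = -2983.507346
det = 141.286·-76.484 − 67.786·95.878 = -17305.304532
x = (-1044.260028·-76.484 − 67.786·-2983.507346) / -17305.304532 = -16.301892
y = (141.286·-2983.507346 − -1044.260028·95.878) / -17305.304532 = 18.572702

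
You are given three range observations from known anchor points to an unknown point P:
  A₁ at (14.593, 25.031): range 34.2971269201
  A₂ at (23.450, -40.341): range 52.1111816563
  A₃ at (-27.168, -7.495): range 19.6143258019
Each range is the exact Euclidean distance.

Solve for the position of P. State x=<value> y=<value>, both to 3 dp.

x=-9.169 y=0.299

eq1: (x − 14.593)² + (y − 25.031)² = 34.2971269201²
eq2: (x − 23.450)² + (y + 40.341)² = 52.1111816563²
eq3: (x + 27.168)² + (y + 7.495)² = 19.6143258019²
eq2−eq1, eq2−eq3 (x²,y² cancel):
  -17.714·x + 130.744·y = 201.490168
  -101.236·x + 65.692·y = 947.829945
det = -17.714·65.692 − 130.744·-101.236 = 12072.331496
x = (201.490168·65.692 − 130.744·947.829945) / 12072.331496 = -9.168634
y = (-17.714·947.829945 − 201.490168·-101.236) / 12072.331496 = 0.298882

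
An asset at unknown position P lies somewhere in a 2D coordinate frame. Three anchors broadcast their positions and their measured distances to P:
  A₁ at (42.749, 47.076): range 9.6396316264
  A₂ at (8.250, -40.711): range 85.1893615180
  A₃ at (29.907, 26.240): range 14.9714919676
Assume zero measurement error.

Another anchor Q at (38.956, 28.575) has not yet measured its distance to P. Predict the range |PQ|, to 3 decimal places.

11.261

eq1: (x − 42.749)² + (y − 47.076)² = 9.6396316264²
eq2: (x − 8.250)² + (y + 40.711)² = 85.1893615180²
eq3: (x − 29.907)² + (y − 26.240)² = 14.9714919676²
eq2−eq1, eq2−eq3 (x²,y² cancel):
  68.998·x + 175.574·y = 9482.483574
  43.314·x + 133.902·y = 6890.599972
det = 68.998·133.902 − 175.574·43.314 = 1634.157960
x = (9482.483574·133.902 − 175.574·6890.599972) / 1634.157960 = 36.663112
y = (68.998·6890.599972 − 9482.483574·43.314) / 1634.157960 = 39.600409
|P − Q| = √((36.663112 − 38.956)² + (39.600409 − 28.575)²) = 11.261304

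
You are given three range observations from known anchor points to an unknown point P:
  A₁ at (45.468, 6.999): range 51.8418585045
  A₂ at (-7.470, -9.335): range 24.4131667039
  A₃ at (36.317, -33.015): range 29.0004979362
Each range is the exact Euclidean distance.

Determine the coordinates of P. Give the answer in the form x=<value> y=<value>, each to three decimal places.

x=7.673 y=-28.485

eq1: (x − 45.468)² + (y − 6.999)² = 51.8418585045²
eq2: (x + 7.470)² + (y + 9.335)² = 24.4131667039²
eq3: (x − 36.317)² + (y + 33.015)² = 29.0004979362²
eq2−eq1, eq2−eq3 (x²,y² cancel):
  105.876·x + 32.668·y = -118.193685
  87.574·x − 47.360·y = 2020.945417
det = 105.876·-47.360 − 32.668·87.574 = -7875.154792
x = (-118.193685·-47.360 − 32.668·2020.945417) / -7875.154792 = 7.672559
y = (105.876·2020.945417 − -118.193685·87.574) / -7875.154792 = -28.484559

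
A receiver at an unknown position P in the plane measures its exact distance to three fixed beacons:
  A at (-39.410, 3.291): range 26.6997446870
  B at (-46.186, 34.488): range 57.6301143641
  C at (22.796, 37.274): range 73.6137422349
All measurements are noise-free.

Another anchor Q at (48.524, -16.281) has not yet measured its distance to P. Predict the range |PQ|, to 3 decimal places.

73.258

eq1: (x + 39.410)² + (y − 3.291)² = 26.6997446870²
eq2: (x + 46.186)² + (y − 34.488)² = 57.6301143641²
eq3: (x − 22.796)² + (y − 37.274)² = 73.6137422349²
eq3−eq1, eq3−eq2 (x²,y² cancel):
  -124.412·x − 67.966·y = 4361.076768
  -137.964·x − 5.572·y = 3511.313012
det = -124.412·-5.572 − -67.966·-137.964 = -8683.637560
x = (4361.076768·-5.572 − -67.966·3511.313012) / -8683.637560 = -24.684354
y = (-124.412·3511.313012 − 4361.076768·-137.964) / -8683.637560 = -18.980769
|P − Q| = √((-24.684354 − 48.524)² + (-18.980769 − -16.281)²) = 73.258118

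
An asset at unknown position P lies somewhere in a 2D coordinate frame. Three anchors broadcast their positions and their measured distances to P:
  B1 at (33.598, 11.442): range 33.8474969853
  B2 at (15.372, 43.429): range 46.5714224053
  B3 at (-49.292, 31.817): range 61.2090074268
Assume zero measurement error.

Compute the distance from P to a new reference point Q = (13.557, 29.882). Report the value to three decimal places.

eq1: (x − 33.598)² + (y − 11.442)² = 33.8474969853²
eq2: (x − 15.372)² + (y − 43.429)² = 46.5714224053²
eq3: (x + 49.292)² + (y − 31.817)² = 61.2090074268²
eq3−eq2, eq3−eq1 (x²,y² cancel):
  129.328·x + 23.224·y = 257.998877
  165.780·x − 40.750·y = 418.611753
det = 129.328·-40.750 − 23.224·165.780 = -9120.190720
x = (257.998877·-40.750 − 23.224·418.611753) / -9120.190720 = 2.218736
y = (129.328·418.611753 − 257.998877·165.780) / -9120.190720 = -1.246374
|P − Q| = √((2.218736 − 13.557)² + (-1.246374 − 29.882)²) = 33.129019

33.129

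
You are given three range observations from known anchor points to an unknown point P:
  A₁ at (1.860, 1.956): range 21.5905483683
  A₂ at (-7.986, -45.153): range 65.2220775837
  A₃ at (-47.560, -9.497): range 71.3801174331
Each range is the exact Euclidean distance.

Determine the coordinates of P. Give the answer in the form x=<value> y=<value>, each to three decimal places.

eq1: (x − 1.860)² + (y − 1.956)² = 21.5905483683²
eq2: (x + 7.986)² + (y + 45.153)² = 65.2220775837²
eq3: (x + 47.560)² + (y + 9.497)² = 71.3801174331²
eq2−eq1, eq2−eq3 (x²,y² cancel):
  19.692·x + 94.218·y = 1692.483556
  -79.148·x + 71.312·y = -591.624756
det = 19.692·71.312 − 94.218·-79.148 = 8861.442168
x = (1692.483556·71.312 − 94.218·-591.624756) / 8861.442168 = 19.910539
y = (19.692·-591.624756 − 1692.483556·-79.148) / 8861.442168 = 13.802089

x=19.911 y=13.802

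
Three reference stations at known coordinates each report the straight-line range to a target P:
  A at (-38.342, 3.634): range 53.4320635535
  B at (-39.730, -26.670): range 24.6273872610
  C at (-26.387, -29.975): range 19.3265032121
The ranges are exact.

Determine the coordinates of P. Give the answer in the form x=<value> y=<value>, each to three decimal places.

x=-29.463 y=-49.055

eq1: (x + 38.342)² + (y − 3.634)² = 53.4320635535²
eq2: (x + 39.730)² + (y + 26.670)² = 24.6273872610²
eq3: (x + 26.387)² + (y + 29.975)² = 19.3265032121²
eq1−eq2, eq1−eq3 (x²,y² cancel):
  -2.776·x − 60.608·y = 3054.924092
  23.910·x − 67.218·y = 2592.931163
det = -2.776·-67.218 − -60.608·23.910 = 1635.734448
x = (3054.924092·-67.218 − -60.608·2592.931163) / 1635.734448 = -29.462922
y = (-2.776·2592.931163 − 3054.924092·23.910) / 1635.734448 = -49.055158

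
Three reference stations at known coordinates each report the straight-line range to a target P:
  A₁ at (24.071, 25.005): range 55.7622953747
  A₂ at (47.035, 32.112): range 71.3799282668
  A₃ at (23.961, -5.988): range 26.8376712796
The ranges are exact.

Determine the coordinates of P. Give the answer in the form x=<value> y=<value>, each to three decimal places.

eq1: (x − 24.071)² + (y − 25.005)² = 55.7622953747²
eq2: (x − 47.035)² + (y − 32.112)² = 71.3799282668²
eq3: (x − 23.961)² + (y + 5.988)² = 26.8376712796²
eq2−eq1, eq2−eq3 (x²,y² cancel):
  -45.928·x − 14.214·y = -53.148129
  -46.148·x − 76.200·y = 1741.347456
det = -45.928·-76.200 − -14.214·-46.148 = 2843.765928
x = (-53.148129·-76.200 − -14.214·1741.347456) / 2843.765928 = 10.127908
y = (-45.928·1741.347456 − -53.148129·-46.148) / 2843.765928 = -28.985960

x=10.128 y=-28.986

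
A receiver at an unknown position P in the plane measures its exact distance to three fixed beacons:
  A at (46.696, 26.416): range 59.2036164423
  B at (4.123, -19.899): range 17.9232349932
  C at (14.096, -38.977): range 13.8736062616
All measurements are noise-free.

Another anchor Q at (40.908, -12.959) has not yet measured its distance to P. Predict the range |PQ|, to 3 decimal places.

24.491

eq1: (x − 46.696)² + (y − 26.416)² = 59.2036164423²
eq2: (x − 4.123)² + (y + 19.899)² = 17.9232349932²
eq3: (x − 14.096)² + (y + 38.977)² = 13.8736062616²
eq2−eq1, eq2−eq3 (x²,y² cancel):
  85.146·x + 92.630·y = -718.473705
  19.946·x − 38.156·y = 1433.699817
det = 85.146·-38.156 − 92.630·19.946 = -5096.428756
x = (-718.473705·-38.156 − 92.630·1433.699817) / -5096.428756 = 20.679094
y = (85.146·1433.699817 − -718.473705·19.946) / -5096.428756 = -26.764719
|P − Q| = √((20.679094 − 40.908)² + (-26.764719 − -12.959)²) = 24.490947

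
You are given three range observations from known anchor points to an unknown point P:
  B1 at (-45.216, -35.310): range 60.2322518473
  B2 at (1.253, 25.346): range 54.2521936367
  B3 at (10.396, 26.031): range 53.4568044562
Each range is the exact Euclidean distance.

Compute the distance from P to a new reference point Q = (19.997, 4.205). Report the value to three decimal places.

31.955

eq1: (x + 45.216)² + (y + 35.310)² = 60.2322518473²
eq2: (x − 1.253)² + (y − 25.346)² = 54.2521936367²
eq3: (x − 10.396)² + (y − 26.031)² = 53.4568044562²
eq3−eq2, eq3−eq1 (x²,y² cancel):
  -18.286·x − 1.370·y = -227.370624
  -111.224·x − 122.682·y = 1735.298759
det = -18.286·-122.682 − -1.370·-111.224 = 2090.986172
x = (-227.370624·-122.682 − -1.370·1735.298759) / 2090.986172 = 14.477208
y = (-18.286·1735.298759 − -227.370624·-111.224) / 2090.986172 = -27.269785
|P − Q| = √((14.477208 − 19.997)² + (-27.269785 − 4.205)²) = 31.955128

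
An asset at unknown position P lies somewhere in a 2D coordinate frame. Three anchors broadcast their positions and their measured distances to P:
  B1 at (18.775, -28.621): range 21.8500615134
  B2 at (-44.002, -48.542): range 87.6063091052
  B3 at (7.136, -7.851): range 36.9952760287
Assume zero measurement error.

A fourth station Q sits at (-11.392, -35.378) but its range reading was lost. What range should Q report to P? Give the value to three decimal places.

52.760

eq1: (x − 18.775)² + (y + 28.621)² = 21.8500615134²
eq2: (x + 44.002)² + (y + 48.542)² = 87.6063091052²
eq3: (x − 7.136)² + (y + 7.851)² = 36.9952760287²
eq2−eq3, eq2−eq1 (x²,y² cancel):
  102.276·x + 81.382·y = 2126.273876
  125.554·x + 39.842·y = 4076.600705
det = 102.276·39.842 − 81.382·125.554 = -6142.955236
x = (2126.273876·39.842 − 81.382·4076.600705) / -6142.955236 = 40.216297
y = (102.276·4076.600705 − 2126.273876·125.554) / -6142.955236 = -24.414344
|P − Q| = √((40.216297 − -11.392)² + (-24.414344 − -35.378)²) = 52.760005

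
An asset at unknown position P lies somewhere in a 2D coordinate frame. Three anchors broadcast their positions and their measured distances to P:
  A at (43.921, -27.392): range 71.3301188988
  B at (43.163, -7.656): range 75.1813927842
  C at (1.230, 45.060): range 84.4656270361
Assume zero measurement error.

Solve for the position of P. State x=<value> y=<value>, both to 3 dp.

eq1: (x − 43.921)² + (y + 27.392)² = 71.3301188988²
eq2: (x − 43.163)² + (y + 7.656)² = 75.1813927842²
eq3: (x − 1.230)² + (y − 45.060)² = 84.4656270361²
eq2−eq3, eq2−eq1 (x²,y² cancel):
  -83.866·x + 105.432·y = -1371.942735
  1.516·x − 39.472·y = 1321.972959
det = -83.866·-39.472 − 105.432·1.516 = 3150.523840
x = (-1371.942735·-39.472 − 105.432·1321.972959) / 3150.523840 = -27.051035
y = (-83.866·1321.972959 − -1371.942735·1.516) / 3150.523840 = -34.530359

x=-27.051 y=-34.530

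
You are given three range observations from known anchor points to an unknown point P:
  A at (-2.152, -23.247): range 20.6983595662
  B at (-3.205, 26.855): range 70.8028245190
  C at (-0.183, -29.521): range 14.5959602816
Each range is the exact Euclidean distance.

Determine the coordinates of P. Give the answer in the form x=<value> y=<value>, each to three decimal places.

x=-2.426 y=-43.944

eq1: (x + 2.152)² + (y + 23.247)² = 20.6983595662²
eq2: (x + 3.205)² + (y − 26.855)² = 70.8028245190²
eq3: (x + 0.183)² + (y + 29.521)² = 14.5959602816²
eq3−eq1, eq3−eq2 (x²,y² cancel):
  -3.938·x + 12.548·y = -541.848849
  -6.044·x + 112.752·y = -4940.057783
det = -3.938·112.752 − 12.548·-6.044 = -368.177264
x = (-541.848849·112.752 − 12.548·-4940.057783) / -368.177264 = -2.426287
y = (-3.938·-4940.057783 − -541.848849·-6.044) / -368.177264 = -43.943542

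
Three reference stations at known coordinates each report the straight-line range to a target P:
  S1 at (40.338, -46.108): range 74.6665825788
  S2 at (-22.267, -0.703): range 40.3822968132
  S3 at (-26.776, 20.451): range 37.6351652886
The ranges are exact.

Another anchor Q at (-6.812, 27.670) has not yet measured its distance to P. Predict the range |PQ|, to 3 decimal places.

18.368

eq1: (x − 40.338)² + (y + 46.108)² = 74.6665825788²
eq2: (x + 22.267)² + (y + 0.703)² = 40.3822968132²
eq3: (x + 26.776)² + (y − 20.451)² = 37.6351652886²
eq3−eq2, eq3−eq1 (x²,y² cancel):
  9.018·x − 42.308·y = -853.208309
  134.228·x − 133.118·y = -1540.788557
det = 9.018·-133.118 − -42.308·134.228 = 4478.460100
x = (-853.208309·-133.118 − -42.308·-1540.788557) / 4478.460100 = 10.804987
y = (9.018·-1540.788557 − -853.208309·134.228) / 4478.460100 = 22.469691
|P − Q| = √((10.804987 − -6.812)² + (22.469691 − 27.670)²) = 18.368490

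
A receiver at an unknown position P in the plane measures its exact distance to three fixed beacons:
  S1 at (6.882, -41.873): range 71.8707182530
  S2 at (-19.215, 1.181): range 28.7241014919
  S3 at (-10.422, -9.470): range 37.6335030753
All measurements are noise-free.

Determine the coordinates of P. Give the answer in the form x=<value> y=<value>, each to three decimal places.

x=-9.321 y=28.147

eq1: (x − 6.882)² + (y + 41.873)² = 71.8707182530²
eq2: (x + 19.215)² + (y − 1.181)² = 28.7241014919²
eq3: (x + 10.422)² + (y + 9.470)² = 37.6335030753²
eq1−eq2, eq1−eq3 (x²,y² cancel):
  -52.194·x + 86.108·y = 2910.227069
  -34.608·x + 64.806·y = 2146.708519
det = -52.194·64.806 − 86.108·-34.608 = -402.458700
x = (2910.227069·64.806 − 86.108·2146.708519) / -402.458700 = -9.321200
y = (-52.194·2146.708519 − 2910.227069·-34.608) / -402.458700 = 28.147400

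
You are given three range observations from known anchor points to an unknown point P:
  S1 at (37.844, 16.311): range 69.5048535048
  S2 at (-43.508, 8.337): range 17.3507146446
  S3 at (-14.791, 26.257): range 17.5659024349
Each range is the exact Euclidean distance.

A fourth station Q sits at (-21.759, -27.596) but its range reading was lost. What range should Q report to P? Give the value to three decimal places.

eq1: (x − 37.844)² + (y − 16.311)² = 69.5048535048²
eq2: (x + 43.508)² + (y − 8.337)² = 17.3507146446²
eq3: (x + 14.791)² + (y − 26.257)² = 17.5659024349²
eq3−eq1, eq3−eq2 (x²,y² cancel):
  105.270·x − 19.892·y = -3732.350405
  -57.434·x − 35.840·y = 1061.761533
det = 105.270·-35.840 − -19.892·-57.434 = -4915.353928
x = (-3732.350405·-35.840 − -19.892·1061.761533) / -4915.353928 = -31.511057
y = (105.270·1061.761533 − -3732.350405·-57.434) / -4915.353928 = 20.871778
|P − Q| = √((-31.511057 − -21.759)² + (20.871778 − -27.596)²) = 49.439136

49.439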